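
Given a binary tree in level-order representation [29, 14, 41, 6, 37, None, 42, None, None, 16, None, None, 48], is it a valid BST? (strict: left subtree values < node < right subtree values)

Level-order array: [29, 14, 41, 6, 37, None, 42, None, None, 16, None, None, 48]
Validate using subtree bounds (lo, hi): at each node, require lo < value < hi,
then recurse left with hi=value and right with lo=value.
Preorder trace (stopping at first violation):
  at node 29 with bounds (-inf, +inf): OK
  at node 14 with bounds (-inf, 29): OK
  at node 6 with bounds (-inf, 14): OK
  at node 37 with bounds (14, 29): VIOLATION
Node 37 violates its bound: not (14 < 37 < 29).
Result: Not a valid BST


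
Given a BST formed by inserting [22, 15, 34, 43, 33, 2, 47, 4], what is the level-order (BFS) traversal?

Tree insertion order: [22, 15, 34, 43, 33, 2, 47, 4]
Tree (level-order array): [22, 15, 34, 2, None, 33, 43, None, 4, None, None, None, 47]
BFS from the root, enqueuing left then right child of each popped node:
  queue [22] -> pop 22, enqueue [15, 34], visited so far: [22]
  queue [15, 34] -> pop 15, enqueue [2], visited so far: [22, 15]
  queue [34, 2] -> pop 34, enqueue [33, 43], visited so far: [22, 15, 34]
  queue [2, 33, 43] -> pop 2, enqueue [4], visited so far: [22, 15, 34, 2]
  queue [33, 43, 4] -> pop 33, enqueue [none], visited so far: [22, 15, 34, 2, 33]
  queue [43, 4] -> pop 43, enqueue [47], visited so far: [22, 15, 34, 2, 33, 43]
  queue [4, 47] -> pop 4, enqueue [none], visited so far: [22, 15, 34, 2, 33, 43, 4]
  queue [47] -> pop 47, enqueue [none], visited so far: [22, 15, 34, 2, 33, 43, 4, 47]
Result: [22, 15, 34, 2, 33, 43, 4, 47]


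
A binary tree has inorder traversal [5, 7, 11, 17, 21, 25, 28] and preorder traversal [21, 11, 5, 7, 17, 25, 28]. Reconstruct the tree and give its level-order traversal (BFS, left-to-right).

Inorder:  [5, 7, 11, 17, 21, 25, 28]
Preorder: [21, 11, 5, 7, 17, 25, 28]
Algorithm: preorder visits root first, so consume preorder in order;
for each root, split the current inorder slice at that value into
left-subtree inorder and right-subtree inorder, then recurse.
Recursive splits:
  root=21; inorder splits into left=[5, 7, 11, 17], right=[25, 28]
  root=11; inorder splits into left=[5, 7], right=[17]
  root=5; inorder splits into left=[], right=[7]
  root=7; inorder splits into left=[], right=[]
  root=17; inorder splits into left=[], right=[]
  root=25; inorder splits into left=[], right=[28]
  root=28; inorder splits into left=[], right=[]
Reconstructed level-order: [21, 11, 25, 5, 17, 28, 7]


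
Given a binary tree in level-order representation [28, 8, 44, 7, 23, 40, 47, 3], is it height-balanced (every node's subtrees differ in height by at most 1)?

Tree (level-order array): [28, 8, 44, 7, 23, 40, 47, 3]
Definition: a tree is height-balanced if, at every node, |h(left) - h(right)| <= 1 (empty subtree has height -1).
Bottom-up per-node check:
  node 3: h_left=-1, h_right=-1, diff=0 [OK], height=0
  node 7: h_left=0, h_right=-1, diff=1 [OK], height=1
  node 23: h_left=-1, h_right=-1, diff=0 [OK], height=0
  node 8: h_left=1, h_right=0, diff=1 [OK], height=2
  node 40: h_left=-1, h_right=-1, diff=0 [OK], height=0
  node 47: h_left=-1, h_right=-1, diff=0 [OK], height=0
  node 44: h_left=0, h_right=0, diff=0 [OK], height=1
  node 28: h_left=2, h_right=1, diff=1 [OK], height=3
All nodes satisfy the balance condition.
Result: Balanced


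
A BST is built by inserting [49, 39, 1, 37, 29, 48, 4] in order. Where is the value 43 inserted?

Starting tree (level order): [49, 39, None, 1, 48, None, 37, None, None, 29, None, 4]
Insertion path: 49 -> 39 -> 48
Result: insert 43 as left child of 48
Final tree (level order): [49, 39, None, 1, 48, None, 37, 43, None, 29, None, None, None, 4]


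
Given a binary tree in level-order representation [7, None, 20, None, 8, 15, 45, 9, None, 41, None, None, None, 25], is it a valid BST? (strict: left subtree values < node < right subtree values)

Level-order array: [7, None, 20, None, 8, 15, 45, 9, None, 41, None, None, None, 25]
Validate using subtree bounds (lo, hi): at each node, require lo < value < hi,
then recurse left with hi=value and right with lo=value.
Preorder trace (stopping at first violation):
  at node 7 with bounds (-inf, +inf): OK
  at node 20 with bounds (7, +inf): OK
  at node 8 with bounds (20, +inf): VIOLATION
Node 8 violates its bound: not (20 < 8 < +inf).
Result: Not a valid BST


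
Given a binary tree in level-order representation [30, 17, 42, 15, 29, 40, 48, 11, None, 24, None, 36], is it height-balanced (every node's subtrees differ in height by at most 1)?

Tree (level-order array): [30, 17, 42, 15, 29, 40, 48, 11, None, 24, None, 36]
Definition: a tree is height-balanced if, at every node, |h(left) - h(right)| <= 1 (empty subtree has height -1).
Bottom-up per-node check:
  node 11: h_left=-1, h_right=-1, diff=0 [OK], height=0
  node 15: h_left=0, h_right=-1, diff=1 [OK], height=1
  node 24: h_left=-1, h_right=-1, diff=0 [OK], height=0
  node 29: h_left=0, h_right=-1, diff=1 [OK], height=1
  node 17: h_left=1, h_right=1, diff=0 [OK], height=2
  node 36: h_left=-1, h_right=-1, diff=0 [OK], height=0
  node 40: h_left=0, h_right=-1, diff=1 [OK], height=1
  node 48: h_left=-1, h_right=-1, diff=0 [OK], height=0
  node 42: h_left=1, h_right=0, diff=1 [OK], height=2
  node 30: h_left=2, h_right=2, diff=0 [OK], height=3
All nodes satisfy the balance condition.
Result: Balanced


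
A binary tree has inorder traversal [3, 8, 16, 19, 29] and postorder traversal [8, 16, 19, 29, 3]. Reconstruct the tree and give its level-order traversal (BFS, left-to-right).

Inorder:   [3, 8, 16, 19, 29]
Postorder: [8, 16, 19, 29, 3]
Algorithm: postorder visits root last, so walk postorder right-to-left;
each value is the root of the current inorder slice — split it at that
value, recurse on the right subtree first, then the left.
Recursive splits:
  root=3; inorder splits into left=[], right=[8, 16, 19, 29]
  root=29; inorder splits into left=[8, 16, 19], right=[]
  root=19; inorder splits into left=[8, 16], right=[]
  root=16; inorder splits into left=[8], right=[]
  root=8; inorder splits into left=[], right=[]
Reconstructed level-order: [3, 29, 19, 16, 8]


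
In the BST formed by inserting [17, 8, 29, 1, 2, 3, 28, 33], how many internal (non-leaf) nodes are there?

Tree built from: [17, 8, 29, 1, 2, 3, 28, 33]
Tree (level-order array): [17, 8, 29, 1, None, 28, 33, None, 2, None, None, None, None, None, 3]
Rule: An internal node has at least one child.
Per-node child counts:
  node 17: 2 child(ren)
  node 8: 1 child(ren)
  node 1: 1 child(ren)
  node 2: 1 child(ren)
  node 3: 0 child(ren)
  node 29: 2 child(ren)
  node 28: 0 child(ren)
  node 33: 0 child(ren)
Matching nodes: [17, 8, 1, 2, 29]
Count of internal (non-leaf) nodes: 5


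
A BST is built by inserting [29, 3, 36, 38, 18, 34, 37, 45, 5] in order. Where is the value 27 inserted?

Starting tree (level order): [29, 3, 36, None, 18, 34, 38, 5, None, None, None, 37, 45]
Insertion path: 29 -> 3 -> 18
Result: insert 27 as right child of 18
Final tree (level order): [29, 3, 36, None, 18, 34, 38, 5, 27, None, None, 37, 45]


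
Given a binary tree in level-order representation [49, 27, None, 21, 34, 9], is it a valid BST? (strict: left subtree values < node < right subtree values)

Level-order array: [49, 27, None, 21, 34, 9]
Validate using subtree bounds (lo, hi): at each node, require lo < value < hi,
then recurse left with hi=value and right with lo=value.
Preorder trace (stopping at first violation):
  at node 49 with bounds (-inf, +inf): OK
  at node 27 with bounds (-inf, 49): OK
  at node 21 with bounds (-inf, 27): OK
  at node 9 with bounds (-inf, 21): OK
  at node 34 with bounds (27, 49): OK
No violation found at any node.
Result: Valid BST


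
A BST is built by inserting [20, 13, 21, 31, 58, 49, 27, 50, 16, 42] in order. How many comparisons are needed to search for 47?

Search path for 47: 20 -> 21 -> 31 -> 58 -> 49 -> 42
Found: False
Comparisons: 6


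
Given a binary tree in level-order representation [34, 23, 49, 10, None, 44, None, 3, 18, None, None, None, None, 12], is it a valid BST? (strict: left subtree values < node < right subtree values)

Level-order array: [34, 23, 49, 10, None, 44, None, 3, 18, None, None, None, None, 12]
Validate using subtree bounds (lo, hi): at each node, require lo < value < hi,
then recurse left with hi=value and right with lo=value.
Preorder trace (stopping at first violation):
  at node 34 with bounds (-inf, +inf): OK
  at node 23 with bounds (-inf, 34): OK
  at node 10 with bounds (-inf, 23): OK
  at node 3 with bounds (-inf, 10): OK
  at node 18 with bounds (10, 23): OK
  at node 12 with bounds (10, 18): OK
  at node 49 with bounds (34, +inf): OK
  at node 44 with bounds (34, 49): OK
No violation found at any node.
Result: Valid BST


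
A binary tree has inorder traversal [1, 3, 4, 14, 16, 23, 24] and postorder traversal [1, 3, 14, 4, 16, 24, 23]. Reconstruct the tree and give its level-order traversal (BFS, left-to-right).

Inorder:   [1, 3, 4, 14, 16, 23, 24]
Postorder: [1, 3, 14, 4, 16, 24, 23]
Algorithm: postorder visits root last, so walk postorder right-to-left;
each value is the root of the current inorder slice — split it at that
value, recurse on the right subtree first, then the left.
Recursive splits:
  root=23; inorder splits into left=[1, 3, 4, 14, 16], right=[24]
  root=24; inorder splits into left=[], right=[]
  root=16; inorder splits into left=[1, 3, 4, 14], right=[]
  root=4; inorder splits into left=[1, 3], right=[14]
  root=14; inorder splits into left=[], right=[]
  root=3; inorder splits into left=[1], right=[]
  root=1; inorder splits into left=[], right=[]
Reconstructed level-order: [23, 16, 24, 4, 3, 14, 1]


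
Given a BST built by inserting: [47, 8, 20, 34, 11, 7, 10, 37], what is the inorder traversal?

Tree insertion order: [47, 8, 20, 34, 11, 7, 10, 37]
Tree (level-order array): [47, 8, None, 7, 20, None, None, 11, 34, 10, None, None, 37]
Inorder traversal: [7, 8, 10, 11, 20, 34, 37, 47]


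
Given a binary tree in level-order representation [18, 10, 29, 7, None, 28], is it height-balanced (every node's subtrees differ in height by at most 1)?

Tree (level-order array): [18, 10, 29, 7, None, 28]
Definition: a tree is height-balanced if, at every node, |h(left) - h(right)| <= 1 (empty subtree has height -1).
Bottom-up per-node check:
  node 7: h_left=-1, h_right=-1, diff=0 [OK], height=0
  node 10: h_left=0, h_right=-1, diff=1 [OK], height=1
  node 28: h_left=-1, h_right=-1, diff=0 [OK], height=0
  node 29: h_left=0, h_right=-1, diff=1 [OK], height=1
  node 18: h_left=1, h_right=1, diff=0 [OK], height=2
All nodes satisfy the balance condition.
Result: Balanced


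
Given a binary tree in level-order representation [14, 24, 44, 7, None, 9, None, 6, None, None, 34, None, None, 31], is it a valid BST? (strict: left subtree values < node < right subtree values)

Level-order array: [14, 24, 44, 7, None, 9, None, 6, None, None, 34, None, None, 31]
Validate using subtree bounds (lo, hi): at each node, require lo < value < hi,
then recurse left with hi=value and right with lo=value.
Preorder trace (stopping at first violation):
  at node 14 with bounds (-inf, +inf): OK
  at node 24 with bounds (-inf, 14): VIOLATION
Node 24 violates its bound: not (-inf < 24 < 14).
Result: Not a valid BST


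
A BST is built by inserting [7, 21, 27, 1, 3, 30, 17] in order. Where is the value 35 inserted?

Starting tree (level order): [7, 1, 21, None, 3, 17, 27, None, None, None, None, None, 30]
Insertion path: 7 -> 21 -> 27 -> 30
Result: insert 35 as right child of 30
Final tree (level order): [7, 1, 21, None, 3, 17, 27, None, None, None, None, None, 30, None, 35]


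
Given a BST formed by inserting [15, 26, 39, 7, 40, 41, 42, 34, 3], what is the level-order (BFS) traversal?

Tree insertion order: [15, 26, 39, 7, 40, 41, 42, 34, 3]
Tree (level-order array): [15, 7, 26, 3, None, None, 39, None, None, 34, 40, None, None, None, 41, None, 42]
BFS from the root, enqueuing left then right child of each popped node:
  queue [15] -> pop 15, enqueue [7, 26], visited so far: [15]
  queue [7, 26] -> pop 7, enqueue [3], visited so far: [15, 7]
  queue [26, 3] -> pop 26, enqueue [39], visited so far: [15, 7, 26]
  queue [3, 39] -> pop 3, enqueue [none], visited so far: [15, 7, 26, 3]
  queue [39] -> pop 39, enqueue [34, 40], visited so far: [15, 7, 26, 3, 39]
  queue [34, 40] -> pop 34, enqueue [none], visited so far: [15, 7, 26, 3, 39, 34]
  queue [40] -> pop 40, enqueue [41], visited so far: [15, 7, 26, 3, 39, 34, 40]
  queue [41] -> pop 41, enqueue [42], visited so far: [15, 7, 26, 3, 39, 34, 40, 41]
  queue [42] -> pop 42, enqueue [none], visited so far: [15, 7, 26, 3, 39, 34, 40, 41, 42]
Result: [15, 7, 26, 3, 39, 34, 40, 41, 42]


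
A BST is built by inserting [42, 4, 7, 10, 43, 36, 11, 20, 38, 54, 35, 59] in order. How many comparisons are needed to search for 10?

Search path for 10: 42 -> 4 -> 7 -> 10
Found: True
Comparisons: 4


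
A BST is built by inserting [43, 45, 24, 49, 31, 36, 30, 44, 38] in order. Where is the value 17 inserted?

Starting tree (level order): [43, 24, 45, None, 31, 44, 49, 30, 36, None, None, None, None, None, None, None, 38]
Insertion path: 43 -> 24
Result: insert 17 as left child of 24
Final tree (level order): [43, 24, 45, 17, 31, 44, 49, None, None, 30, 36, None, None, None, None, None, None, None, 38]


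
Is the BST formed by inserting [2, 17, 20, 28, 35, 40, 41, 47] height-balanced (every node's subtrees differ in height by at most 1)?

Tree (level-order array): [2, None, 17, None, 20, None, 28, None, 35, None, 40, None, 41, None, 47]
Definition: a tree is height-balanced if, at every node, |h(left) - h(right)| <= 1 (empty subtree has height -1).
Bottom-up per-node check:
  node 47: h_left=-1, h_right=-1, diff=0 [OK], height=0
  node 41: h_left=-1, h_right=0, diff=1 [OK], height=1
  node 40: h_left=-1, h_right=1, diff=2 [FAIL (|-1-1|=2 > 1)], height=2
  node 35: h_left=-1, h_right=2, diff=3 [FAIL (|-1-2|=3 > 1)], height=3
  node 28: h_left=-1, h_right=3, diff=4 [FAIL (|-1-3|=4 > 1)], height=4
  node 20: h_left=-1, h_right=4, diff=5 [FAIL (|-1-4|=5 > 1)], height=5
  node 17: h_left=-1, h_right=5, diff=6 [FAIL (|-1-5|=6 > 1)], height=6
  node 2: h_left=-1, h_right=6, diff=7 [FAIL (|-1-6|=7 > 1)], height=7
Node 40 violates the condition: |-1 - 1| = 2 > 1.
Result: Not balanced


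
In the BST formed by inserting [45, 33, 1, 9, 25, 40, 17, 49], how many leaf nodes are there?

Tree built from: [45, 33, 1, 9, 25, 40, 17, 49]
Tree (level-order array): [45, 33, 49, 1, 40, None, None, None, 9, None, None, None, 25, 17]
Rule: A leaf has 0 children.
Per-node child counts:
  node 45: 2 child(ren)
  node 33: 2 child(ren)
  node 1: 1 child(ren)
  node 9: 1 child(ren)
  node 25: 1 child(ren)
  node 17: 0 child(ren)
  node 40: 0 child(ren)
  node 49: 0 child(ren)
Matching nodes: [17, 40, 49]
Count of leaf nodes: 3


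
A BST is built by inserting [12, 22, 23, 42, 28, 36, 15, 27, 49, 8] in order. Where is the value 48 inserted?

Starting tree (level order): [12, 8, 22, None, None, 15, 23, None, None, None, 42, 28, 49, 27, 36]
Insertion path: 12 -> 22 -> 23 -> 42 -> 49
Result: insert 48 as left child of 49
Final tree (level order): [12, 8, 22, None, None, 15, 23, None, None, None, 42, 28, 49, 27, 36, 48]


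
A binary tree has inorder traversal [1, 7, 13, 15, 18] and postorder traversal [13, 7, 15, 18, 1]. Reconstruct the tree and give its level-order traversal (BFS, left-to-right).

Inorder:   [1, 7, 13, 15, 18]
Postorder: [13, 7, 15, 18, 1]
Algorithm: postorder visits root last, so walk postorder right-to-left;
each value is the root of the current inorder slice — split it at that
value, recurse on the right subtree first, then the left.
Recursive splits:
  root=1; inorder splits into left=[], right=[7, 13, 15, 18]
  root=18; inorder splits into left=[7, 13, 15], right=[]
  root=15; inorder splits into left=[7, 13], right=[]
  root=7; inorder splits into left=[], right=[13]
  root=13; inorder splits into left=[], right=[]
Reconstructed level-order: [1, 18, 15, 7, 13]


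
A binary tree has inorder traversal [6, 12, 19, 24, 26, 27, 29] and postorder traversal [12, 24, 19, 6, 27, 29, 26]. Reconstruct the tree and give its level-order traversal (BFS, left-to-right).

Inorder:   [6, 12, 19, 24, 26, 27, 29]
Postorder: [12, 24, 19, 6, 27, 29, 26]
Algorithm: postorder visits root last, so walk postorder right-to-left;
each value is the root of the current inorder slice — split it at that
value, recurse on the right subtree first, then the left.
Recursive splits:
  root=26; inorder splits into left=[6, 12, 19, 24], right=[27, 29]
  root=29; inorder splits into left=[27], right=[]
  root=27; inorder splits into left=[], right=[]
  root=6; inorder splits into left=[], right=[12, 19, 24]
  root=19; inorder splits into left=[12], right=[24]
  root=24; inorder splits into left=[], right=[]
  root=12; inorder splits into left=[], right=[]
Reconstructed level-order: [26, 6, 29, 19, 27, 12, 24]


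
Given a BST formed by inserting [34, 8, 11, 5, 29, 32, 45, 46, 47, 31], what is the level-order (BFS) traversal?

Tree insertion order: [34, 8, 11, 5, 29, 32, 45, 46, 47, 31]
Tree (level-order array): [34, 8, 45, 5, 11, None, 46, None, None, None, 29, None, 47, None, 32, None, None, 31]
BFS from the root, enqueuing left then right child of each popped node:
  queue [34] -> pop 34, enqueue [8, 45], visited so far: [34]
  queue [8, 45] -> pop 8, enqueue [5, 11], visited so far: [34, 8]
  queue [45, 5, 11] -> pop 45, enqueue [46], visited so far: [34, 8, 45]
  queue [5, 11, 46] -> pop 5, enqueue [none], visited so far: [34, 8, 45, 5]
  queue [11, 46] -> pop 11, enqueue [29], visited so far: [34, 8, 45, 5, 11]
  queue [46, 29] -> pop 46, enqueue [47], visited so far: [34, 8, 45, 5, 11, 46]
  queue [29, 47] -> pop 29, enqueue [32], visited so far: [34, 8, 45, 5, 11, 46, 29]
  queue [47, 32] -> pop 47, enqueue [none], visited so far: [34, 8, 45, 5, 11, 46, 29, 47]
  queue [32] -> pop 32, enqueue [31], visited so far: [34, 8, 45, 5, 11, 46, 29, 47, 32]
  queue [31] -> pop 31, enqueue [none], visited so far: [34, 8, 45, 5, 11, 46, 29, 47, 32, 31]
Result: [34, 8, 45, 5, 11, 46, 29, 47, 32, 31]


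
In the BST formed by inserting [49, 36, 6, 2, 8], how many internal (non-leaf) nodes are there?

Tree built from: [49, 36, 6, 2, 8]
Tree (level-order array): [49, 36, None, 6, None, 2, 8]
Rule: An internal node has at least one child.
Per-node child counts:
  node 49: 1 child(ren)
  node 36: 1 child(ren)
  node 6: 2 child(ren)
  node 2: 0 child(ren)
  node 8: 0 child(ren)
Matching nodes: [49, 36, 6]
Count of internal (non-leaf) nodes: 3


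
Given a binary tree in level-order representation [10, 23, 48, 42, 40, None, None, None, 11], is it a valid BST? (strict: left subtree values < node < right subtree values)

Level-order array: [10, 23, 48, 42, 40, None, None, None, 11]
Validate using subtree bounds (lo, hi): at each node, require lo < value < hi,
then recurse left with hi=value and right with lo=value.
Preorder trace (stopping at first violation):
  at node 10 with bounds (-inf, +inf): OK
  at node 23 with bounds (-inf, 10): VIOLATION
Node 23 violates its bound: not (-inf < 23 < 10).
Result: Not a valid BST


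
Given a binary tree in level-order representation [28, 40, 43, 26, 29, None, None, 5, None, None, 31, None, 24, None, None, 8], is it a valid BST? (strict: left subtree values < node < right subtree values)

Level-order array: [28, 40, 43, 26, 29, None, None, 5, None, None, 31, None, 24, None, None, 8]
Validate using subtree bounds (lo, hi): at each node, require lo < value < hi,
then recurse left with hi=value and right with lo=value.
Preorder trace (stopping at first violation):
  at node 28 with bounds (-inf, +inf): OK
  at node 40 with bounds (-inf, 28): VIOLATION
Node 40 violates its bound: not (-inf < 40 < 28).
Result: Not a valid BST


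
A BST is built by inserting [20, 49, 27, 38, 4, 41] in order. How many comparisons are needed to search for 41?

Search path for 41: 20 -> 49 -> 27 -> 38 -> 41
Found: True
Comparisons: 5


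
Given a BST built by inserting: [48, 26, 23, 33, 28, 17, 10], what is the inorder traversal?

Tree insertion order: [48, 26, 23, 33, 28, 17, 10]
Tree (level-order array): [48, 26, None, 23, 33, 17, None, 28, None, 10]
Inorder traversal: [10, 17, 23, 26, 28, 33, 48]


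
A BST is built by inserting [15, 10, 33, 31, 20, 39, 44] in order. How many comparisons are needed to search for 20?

Search path for 20: 15 -> 33 -> 31 -> 20
Found: True
Comparisons: 4


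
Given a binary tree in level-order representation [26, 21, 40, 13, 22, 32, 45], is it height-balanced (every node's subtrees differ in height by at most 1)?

Tree (level-order array): [26, 21, 40, 13, 22, 32, 45]
Definition: a tree is height-balanced if, at every node, |h(left) - h(right)| <= 1 (empty subtree has height -1).
Bottom-up per-node check:
  node 13: h_left=-1, h_right=-1, diff=0 [OK], height=0
  node 22: h_left=-1, h_right=-1, diff=0 [OK], height=0
  node 21: h_left=0, h_right=0, diff=0 [OK], height=1
  node 32: h_left=-1, h_right=-1, diff=0 [OK], height=0
  node 45: h_left=-1, h_right=-1, diff=0 [OK], height=0
  node 40: h_left=0, h_right=0, diff=0 [OK], height=1
  node 26: h_left=1, h_right=1, diff=0 [OK], height=2
All nodes satisfy the balance condition.
Result: Balanced


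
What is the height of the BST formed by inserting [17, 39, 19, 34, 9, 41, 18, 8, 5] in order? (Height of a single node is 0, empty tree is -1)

Insertion order: [17, 39, 19, 34, 9, 41, 18, 8, 5]
Tree (level-order array): [17, 9, 39, 8, None, 19, 41, 5, None, 18, 34]
Compute height bottom-up (empty subtree = -1):
  height(5) = 1 + max(-1, -1) = 0
  height(8) = 1 + max(0, -1) = 1
  height(9) = 1 + max(1, -1) = 2
  height(18) = 1 + max(-1, -1) = 0
  height(34) = 1 + max(-1, -1) = 0
  height(19) = 1 + max(0, 0) = 1
  height(41) = 1 + max(-1, -1) = 0
  height(39) = 1 + max(1, 0) = 2
  height(17) = 1 + max(2, 2) = 3
Height = 3


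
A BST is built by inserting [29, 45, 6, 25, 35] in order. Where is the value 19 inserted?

Starting tree (level order): [29, 6, 45, None, 25, 35]
Insertion path: 29 -> 6 -> 25
Result: insert 19 as left child of 25
Final tree (level order): [29, 6, 45, None, 25, 35, None, 19]


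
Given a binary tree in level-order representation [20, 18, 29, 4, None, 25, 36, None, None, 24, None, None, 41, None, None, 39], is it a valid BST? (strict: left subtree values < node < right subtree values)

Level-order array: [20, 18, 29, 4, None, 25, 36, None, None, 24, None, None, 41, None, None, 39]
Validate using subtree bounds (lo, hi): at each node, require lo < value < hi,
then recurse left with hi=value and right with lo=value.
Preorder trace (stopping at first violation):
  at node 20 with bounds (-inf, +inf): OK
  at node 18 with bounds (-inf, 20): OK
  at node 4 with bounds (-inf, 18): OK
  at node 29 with bounds (20, +inf): OK
  at node 25 with bounds (20, 29): OK
  at node 24 with bounds (20, 25): OK
  at node 36 with bounds (29, +inf): OK
  at node 41 with bounds (36, +inf): OK
  at node 39 with bounds (36, 41): OK
No violation found at any node.
Result: Valid BST


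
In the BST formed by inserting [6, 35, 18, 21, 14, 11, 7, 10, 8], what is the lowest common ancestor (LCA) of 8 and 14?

Tree insertion order: [6, 35, 18, 21, 14, 11, 7, 10, 8]
Tree (level-order array): [6, None, 35, 18, None, 14, 21, 11, None, None, None, 7, None, None, 10, 8]
In a BST, the LCA of p=8, q=14 is the first node v on the
root-to-leaf path with p <= v <= q (go left if both < v, right if both > v).
Walk from root:
  at 6: both 8 and 14 > 6, go right
  at 35: both 8 and 14 < 35, go left
  at 18: both 8 and 14 < 18, go left
  at 14: 8 <= 14 <= 14, this is the LCA
LCA = 14


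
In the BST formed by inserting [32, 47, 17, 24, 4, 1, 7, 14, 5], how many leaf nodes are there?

Tree built from: [32, 47, 17, 24, 4, 1, 7, 14, 5]
Tree (level-order array): [32, 17, 47, 4, 24, None, None, 1, 7, None, None, None, None, 5, 14]
Rule: A leaf has 0 children.
Per-node child counts:
  node 32: 2 child(ren)
  node 17: 2 child(ren)
  node 4: 2 child(ren)
  node 1: 0 child(ren)
  node 7: 2 child(ren)
  node 5: 0 child(ren)
  node 14: 0 child(ren)
  node 24: 0 child(ren)
  node 47: 0 child(ren)
Matching nodes: [1, 5, 14, 24, 47]
Count of leaf nodes: 5


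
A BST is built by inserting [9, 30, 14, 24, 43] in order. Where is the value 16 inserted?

Starting tree (level order): [9, None, 30, 14, 43, None, 24]
Insertion path: 9 -> 30 -> 14 -> 24
Result: insert 16 as left child of 24
Final tree (level order): [9, None, 30, 14, 43, None, 24, None, None, 16]


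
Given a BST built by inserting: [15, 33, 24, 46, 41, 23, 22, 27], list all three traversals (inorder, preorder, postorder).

Tree insertion order: [15, 33, 24, 46, 41, 23, 22, 27]
Tree (level-order array): [15, None, 33, 24, 46, 23, 27, 41, None, 22]
Inorder (L, root, R): [15, 22, 23, 24, 27, 33, 41, 46]
Preorder (root, L, R): [15, 33, 24, 23, 22, 27, 46, 41]
Postorder (L, R, root): [22, 23, 27, 24, 41, 46, 33, 15]


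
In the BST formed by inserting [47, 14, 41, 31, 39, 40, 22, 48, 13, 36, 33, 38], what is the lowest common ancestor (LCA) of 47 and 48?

Tree insertion order: [47, 14, 41, 31, 39, 40, 22, 48, 13, 36, 33, 38]
Tree (level-order array): [47, 14, 48, 13, 41, None, None, None, None, 31, None, 22, 39, None, None, 36, 40, 33, 38]
In a BST, the LCA of p=47, q=48 is the first node v on the
root-to-leaf path with p <= v <= q (go left if both < v, right if both > v).
Walk from root:
  at 47: 47 <= 47 <= 48, this is the LCA
LCA = 47


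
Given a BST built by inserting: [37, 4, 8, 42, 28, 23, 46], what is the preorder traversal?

Tree insertion order: [37, 4, 8, 42, 28, 23, 46]
Tree (level-order array): [37, 4, 42, None, 8, None, 46, None, 28, None, None, 23]
Preorder traversal: [37, 4, 8, 28, 23, 42, 46]


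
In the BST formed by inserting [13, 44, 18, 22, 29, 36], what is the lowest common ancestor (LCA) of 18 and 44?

Tree insertion order: [13, 44, 18, 22, 29, 36]
Tree (level-order array): [13, None, 44, 18, None, None, 22, None, 29, None, 36]
In a BST, the LCA of p=18, q=44 is the first node v on the
root-to-leaf path with p <= v <= q (go left if both < v, right if both > v).
Walk from root:
  at 13: both 18 and 44 > 13, go right
  at 44: 18 <= 44 <= 44, this is the LCA
LCA = 44


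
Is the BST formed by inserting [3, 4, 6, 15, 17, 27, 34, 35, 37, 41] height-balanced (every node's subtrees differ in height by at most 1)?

Tree (level-order array): [3, None, 4, None, 6, None, 15, None, 17, None, 27, None, 34, None, 35, None, 37, None, 41]
Definition: a tree is height-balanced if, at every node, |h(left) - h(right)| <= 1 (empty subtree has height -1).
Bottom-up per-node check:
  node 41: h_left=-1, h_right=-1, diff=0 [OK], height=0
  node 37: h_left=-1, h_right=0, diff=1 [OK], height=1
  node 35: h_left=-1, h_right=1, diff=2 [FAIL (|-1-1|=2 > 1)], height=2
  node 34: h_left=-1, h_right=2, diff=3 [FAIL (|-1-2|=3 > 1)], height=3
  node 27: h_left=-1, h_right=3, diff=4 [FAIL (|-1-3|=4 > 1)], height=4
  node 17: h_left=-1, h_right=4, diff=5 [FAIL (|-1-4|=5 > 1)], height=5
  node 15: h_left=-1, h_right=5, diff=6 [FAIL (|-1-5|=6 > 1)], height=6
  node 6: h_left=-1, h_right=6, diff=7 [FAIL (|-1-6|=7 > 1)], height=7
  node 4: h_left=-1, h_right=7, diff=8 [FAIL (|-1-7|=8 > 1)], height=8
  node 3: h_left=-1, h_right=8, diff=9 [FAIL (|-1-8|=9 > 1)], height=9
Node 35 violates the condition: |-1 - 1| = 2 > 1.
Result: Not balanced


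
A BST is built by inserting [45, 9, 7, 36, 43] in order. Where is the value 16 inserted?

Starting tree (level order): [45, 9, None, 7, 36, None, None, None, 43]
Insertion path: 45 -> 9 -> 36
Result: insert 16 as left child of 36
Final tree (level order): [45, 9, None, 7, 36, None, None, 16, 43]


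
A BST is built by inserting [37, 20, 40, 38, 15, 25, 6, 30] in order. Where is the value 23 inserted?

Starting tree (level order): [37, 20, 40, 15, 25, 38, None, 6, None, None, 30]
Insertion path: 37 -> 20 -> 25
Result: insert 23 as left child of 25
Final tree (level order): [37, 20, 40, 15, 25, 38, None, 6, None, 23, 30]


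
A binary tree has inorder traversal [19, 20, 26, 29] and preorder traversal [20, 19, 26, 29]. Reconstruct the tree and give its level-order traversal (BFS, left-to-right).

Inorder:  [19, 20, 26, 29]
Preorder: [20, 19, 26, 29]
Algorithm: preorder visits root first, so consume preorder in order;
for each root, split the current inorder slice at that value into
left-subtree inorder and right-subtree inorder, then recurse.
Recursive splits:
  root=20; inorder splits into left=[19], right=[26, 29]
  root=19; inorder splits into left=[], right=[]
  root=26; inorder splits into left=[], right=[29]
  root=29; inorder splits into left=[], right=[]
Reconstructed level-order: [20, 19, 26, 29]


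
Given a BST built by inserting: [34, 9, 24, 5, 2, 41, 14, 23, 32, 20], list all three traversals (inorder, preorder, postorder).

Tree insertion order: [34, 9, 24, 5, 2, 41, 14, 23, 32, 20]
Tree (level-order array): [34, 9, 41, 5, 24, None, None, 2, None, 14, 32, None, None, None, 23, None, None, 20]
Inorder (L, root, R): [2, 5, 9, 14, 20, 23, 24, 32, 34, 41]
Preorder (root, L, R): [34, 9, 5, 2, 24, 14, 23, 20, 32, 41]
Postorder (L, R, root): [2, 5, 20, 23, 14, 32, 24, 9, 41, 34]


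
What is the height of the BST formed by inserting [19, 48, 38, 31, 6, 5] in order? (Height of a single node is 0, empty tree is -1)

Insertion order: [19, 48, 38, 31, 6, 5]
Tree (level-order array): [19, 6, 48, 5, None, 38, None, None, None, 31]
Compute height bottom-up (empty subtree = -1):
  height(5) = 1 + max(-1, -1) = 0
  height(6) = 1 + max(0, -1) = 1
  height(31) = 1 + max(-1, -1) = 0
  height(38) = 1 + max(0, -1) = 1
  height(48) = 1 + max(1, -1) = 2
  height(19) = 1 + max(1, 2) = 3
Height = 3


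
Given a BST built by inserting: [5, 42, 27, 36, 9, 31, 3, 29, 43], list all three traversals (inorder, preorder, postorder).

Tree insertion order: [5, 42, 27, 36, 9, 31, 3, 29, 43]
Tree (level-order array): [5, 3, 42, None, None, 27, 43, 9, 36, None, None, None, None, 31, None, 29]
Inorder (L, root, R): [3, 5, 9, 27, 29, 31, 36, 42, 43]
Preorder (root, L, R): [5, 3, 42, 27, 9, 36, 31, 29, 43]
Postorder (L, R, root): [3, 9, 29, 31, 36, 27, 43, 42, 5]


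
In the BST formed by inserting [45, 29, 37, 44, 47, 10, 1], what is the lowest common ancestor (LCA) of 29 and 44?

Tree insertion order: [45, 29, 37, 44, 47, 10, 1]
Tree (level-order array): [45, 29, 47, 10, 37, None, None, 1, None, None, 44]
In a BST, the LCA of p=29, q=44 is the first node v on the
root-to-leaf path with p <= v <= q (go left if both < v, right if both > v).
Walk from root:
  at 45: both 29 and 44 < 45, go left
  at 29: 29 <= 29 <= 44, this is the LCA
LCA = 29


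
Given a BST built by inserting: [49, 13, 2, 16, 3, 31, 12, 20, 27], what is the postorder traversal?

Tree insertion order: [49, 13, 2, 16, 3, 31, 12, 20, 27]
Tree (level-order array): [49, 13, None, 2, 16, None, 3, None, 31, None, 12, 20, None, None, None, None, 27]
Postorder traversal: [12, 3, 2, 27, 20, 31, 16, 13, 49]


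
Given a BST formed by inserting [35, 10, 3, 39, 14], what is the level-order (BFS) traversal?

Tree insertion order: [35, 10, 3, 39, 14]
Tree (level-order array): [35, 10, 39, 3, 14]
BFS from the root, enqueuing left then right child of each popped node:
  queue [35] -> pop 35, enqueue [10, 39], visited so far: [35]
  queue [10, 39] -> pop 10, enqueue [3, 14], visited so far: [35, 10]
  queue [39, 3, 14] -> pop 39, enqueue [none], visited so far: [35, 10, 39]
  queue [3, 14] -> pop 3, enqueue [none], visited so far: [35, 10, 39, 3]
  queue [14] -> pop 14, enqueue [none], visited so far: [35, 10, 39, 3, 14]
Result: [35, 10, 39, 3, 14]


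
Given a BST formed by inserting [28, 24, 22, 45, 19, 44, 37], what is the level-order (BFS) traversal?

Tree insertion order: [28, 24, 22, 45, 19, 44, 37]
Tree (level-order array): [28, 24, 45, 22, None, 44, None, 19, None, 37]
BFS from the root, enqueuing left then right child of each popped node:
  queue [28] -> pop 28, enqueue [24, 45], visited so far: [28]
  queue [24, 45] -> pop 24, enqueue [22], visited so far: [28, 24]
  queue [45, 22] -> pop 45, enqueue [44], visited so far: [28, 24, 45]
  queue [22, 44] -> pop 22, enqueue [19], visited so far: [28, 24, 45, 22]
  queue [44, 19] -> pop 44, enqueue [37], visited so far: [28, 24, 45, 22, 44]
  queue [19, 37] -> pop 19, enqueue [none], visited so far: [28, 24, 45, 22, 44, 19]
  queue [37] -> pop 37, enqueue [none], visited so far: [28, 24, 45, 22, 44, 19, 37]
Result: [28, 24, 45, 22, 44, 19, 37]


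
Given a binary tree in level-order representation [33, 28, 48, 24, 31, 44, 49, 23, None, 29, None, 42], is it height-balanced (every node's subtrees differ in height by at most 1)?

Tree (level-order array): [33, 28, 48, 24, 31, 44, 49, 23, None, 29, None, 42]
Definition: a tree is height-balanced if, at every node, |h(left) - h(right)| <= 1 (empty subtree has height -1).
Bottom-up per-node check:
  node 23: h_left=-1, h_right=-1, diff=0 [OK], height=0
  node 24: h_left=0, h_right=-1, diff=1 [OK], height=1
  node 29: h_left=-1, h_right=-1, diff=0 [OK], height=0
  node 31: h_left=0, h_right=-1, diff=1 [OK], height=1
  node 28: h_left=1, h_right=1, diff=0 [OK], height=2
  node 42: h_left=-1, h_right=-1, diff=0 [OK], height=0
  node 44: h_left=0, h_right=-1, diff=1 [OK], height=1
  node 49: h_left=-1, h_right=-1, diff=0 [OK], height=0
  node 48: h_left=1, h_right=0, diff=1 [OK], height=2
  node 33: h_left=2, h_right=2, diff=0 [OK], height=3
All nodes satisfy the balance condition.
Result: Balanced


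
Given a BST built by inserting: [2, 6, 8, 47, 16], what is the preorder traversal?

Tree insertion order: [2, 6, 8, 47, 16]
Tree (level-order array): [2, None, 6, None, 8, None, 47, 16]
Preorder traversal: [2, 6, 8, 47, 16]


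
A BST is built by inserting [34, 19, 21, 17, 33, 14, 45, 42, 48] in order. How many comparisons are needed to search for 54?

Search path for 54: 34 -> 45 -> 48
Found: False
Comparisons: 3


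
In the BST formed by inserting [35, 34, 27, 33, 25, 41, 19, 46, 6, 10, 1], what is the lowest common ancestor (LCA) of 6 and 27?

Tree insertion order: [35, 34, 27, 33, 25, 41, 19, 46, 6, 10, 1]
Tree (level-order array): [35, 34, 41, 27, None, None, 46, 25, 33, None, None, 19, None, None, None, 6, None, 1, 10]
In a BST, the LCA of p=6, q=27 is the first node v on the
root-to-leaf path with p <= v <= q (go left if both < v, right if both > v).
Walk from root:
  at 35: both 6 and 27 < 35, go left
  at 34: both 6 and 27 < 34, go left
  at 27: 6 <= 27 <= 27, this is the LCA
LCA = 27


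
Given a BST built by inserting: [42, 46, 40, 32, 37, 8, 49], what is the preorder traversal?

Tree insertion order: [42, 46, 40, 32, 37, 8, 49]
Tree (level-order array): [42, 40, 46, 32, None, None, 49, 8, 37]
Preorder traversal: [42, 40, 32, 8, 37, 46, 49]


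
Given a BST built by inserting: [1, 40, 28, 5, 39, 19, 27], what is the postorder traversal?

Tree insertion order: [1, 40, 28, 5, 39, 19, 27]
Tree (level-order array): [1, None, 40, 28, None, 5, 39, None, 19, None, None, None, 27]
Postorder traversal: [27, 19, 5, 39, 28, 40, 1]


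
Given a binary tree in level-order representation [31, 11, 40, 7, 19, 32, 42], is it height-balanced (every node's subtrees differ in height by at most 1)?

Tree (level-order array): [31, 11, 40, 7, 19, 32, 42]
Definition: a tree is height-balanced if, at every node, |h(left) - h(right)| <= 1 (empty subtree has height -1).
Bottom-up per-node check:
  node 7: h_left=-1, h_right=-1, diff=0 [OK], height=0
  node 19: h_left=-1, h_right=-1, diff=0 [OK], height=0
  node 11: h_left=0, h_right=0, diff=0 [OK], height=1
  node 32: h_left=-1, h_right=-1, diff=0 [OK], height=0
  node 42: h_left=-1, h_right=-1, diff=0 [OK], height=0
  node 40: h_left=0, h_right=0, diff=0 [OK], height=1
  node 31: h_left=1, h_right=1, diff=0 [OK], height=2
All nodes satisfy the balance condition.
Result: Balanced


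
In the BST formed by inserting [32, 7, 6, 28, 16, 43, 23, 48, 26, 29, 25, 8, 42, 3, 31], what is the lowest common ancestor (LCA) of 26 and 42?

Tree insertion order: [32, 7, 6, 28, 16, 43, 23, 48, 26, 29, 25, 8, 42, 3, 31]
Tree (level-order array): [32, 7, 43, 6, 28, 42, 48, 3, None, 16, 29, None, None, None, None, None, None, 8, 23, None, 31, None, None, None, 26, None, None, 25]
In a BST, the LCA of p=26, q=42 is the first node v on the
root-to-leaf path with p <= v <= q (go left if both < v, right if both > v).
Walk from root:
  at 32: 26 <= 32 <= 42, this is the LCA
LCA = 32


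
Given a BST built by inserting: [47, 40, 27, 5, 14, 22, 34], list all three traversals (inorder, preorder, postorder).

Tree insertion order: [47, 40, 27, 5, 14, 22, 34]
Tree (level-order array): [47, 40, None, 27, None, 5, 34, None, 14, None, None, None, 22]
Inorder (L, root, R): [5, 14, 22, 27, 34, 40, 47]
Preorder (root, L, R): [47, 40, 27, 5, 14, 22, 34]
Postorder (L, R, root): [22, 14, 5, 34, 27, 40, 47]


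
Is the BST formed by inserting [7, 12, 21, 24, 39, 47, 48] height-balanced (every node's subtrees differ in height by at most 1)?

Tree (level-order array): [7, None, 12, None, 21, None, 24, None, 39, None, 47, None, 48]
Definition: a tree is height-balanced if, at every node, |h(left) - h(right)| <= 1 (empty subtree has height -1).
Bottom-up per-node check:
  node 48: h_left=-1, h_right=-1, diff=0 [OK], height=0
  node 47: h_left=-1, h_right=0, diff=1 [OK], height=1
  node 39: h_left=-1, h_right=1, diff=2 [FAIL (|-1-1|=2 > 1)], height=2
  node 24: h_left=-1, h_right=2, diff=3 [FAIL (|-1-2|=3 > 1)], height=3
  node 21: h_left=-1, h_right=3, diff=4 [FAIL (|-1-3|=4 > 1)], height=4
  node 12: h_left=-1, h_right=4, diff=5 [FAIL (|-1-4|=5 > 1)], height=5
  node 7: h_left=-1, h_right=5, diff=6 [FAIL (|-1-5|=6 > 1)], height=6
Node 39 violates the condition: |-1 - 1| = 2 > 1.
Result: Not balanced


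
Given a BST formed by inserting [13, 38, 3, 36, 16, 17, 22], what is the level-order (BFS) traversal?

Tree insertion order: [13, 38, 3, 36, 16, 17, 22]
Tree (level-order array): [13, 3, 38, None, None, 36, None, 16, None, None, 17, None, 22]
BFS from the root, enqueuing left then right child of each popped node:
  queue [13] -> pop 13, enqueue [3, 38], visited so far: [13]
  queue [3, 38] -> pop 3, enqueue [none], visited so far: [13, 3]
  queue [38] -> pop 38, enqueue [36], visited so far: [13, 3, 38]
  queue [36] -> pop 36, enqueue [16], visited so far: [13, 3, 38, 36]
  queue [16] -> pop 16, enqueue [17], visited so far: [13, 3, 38, 36, 16]
  queue [17] -> pop 17, enqueue [22], visited so far: [13, 3, 38, 36, 16, 17]
  queue [22] -> pop 22, enqueue [none], visited so far: [13, 3, 38, 36, 16, 17, 22]
Result: [13, 3, 38, 36, 16, 17, 22]


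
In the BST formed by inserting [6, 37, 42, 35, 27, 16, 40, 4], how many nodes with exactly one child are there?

Tree built from: [6, 37, 42, 35, 27, 16, 40, 4]
Tree (level-order array): [6, 4, 37, None, None, 35, 42, 27, None, 40, None, 16]
Rule: These are nodes with exactly 1 non-null child.
Per-node child counts:
  node 6: 2 child(ren)
  node 4: 0 child(ren)
  node 37: 2 child(ren)
  node 35: 1 child(ren)
  node 27: 1 child(ren)
  node 16: 0 child(ren)
  node 42: 1 child(ren)
  node 40: 0 child(ren)
Matching nodes: [35, 27, 42]
Count of nodes with exactly one child: 3


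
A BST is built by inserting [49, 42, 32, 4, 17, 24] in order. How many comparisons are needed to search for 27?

Search path for 27: 49 -> 42 -> 32 -> 4 -> 17 -> 24
Found: False
Comparisons: 6


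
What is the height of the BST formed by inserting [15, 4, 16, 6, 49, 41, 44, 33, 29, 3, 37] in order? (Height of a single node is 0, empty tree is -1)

Insertion order: [15, 4, 16, 6, 49, 41, 44, 33, 29, 3, 37]
Tree (level-order array): [15, 4, 16, 3, 6, None, 49, None, None, None, None, 41, None, 33, 44, 29, 37]
Compute height bottom-up (empty subtree = -1):
  height(3) = 1 + max(-1, -1) = 0
  height(6) = 1 + max(-1, -1) = 0
  height(4) = 1 + max(0, 0) = 1
  height(29) = 1 + max(-1, -1) = 0
  height(37) = 1 + max(-1, -1) = 0
  height(33) = 1 + max(0, 0) = 1
  height(44) = 1 + max(-1, -1) = 0
  height(41) = 1 + max(1, 0) = 2
  height(49) = 1 + max(2, -1) = 3
  height(16) = 1 + max(-1, 3) = 4
  height(15) = 1 + max(1, 4) = 5
Height = 5
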